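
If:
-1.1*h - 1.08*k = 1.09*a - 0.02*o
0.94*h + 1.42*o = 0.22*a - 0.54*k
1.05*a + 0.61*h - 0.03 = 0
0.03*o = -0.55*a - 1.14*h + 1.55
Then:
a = -1.08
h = 1.91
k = -0.87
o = -1.10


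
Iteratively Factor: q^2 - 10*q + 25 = (q - 5)*(q - 5)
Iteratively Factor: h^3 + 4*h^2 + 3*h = (h + 1)*(h^2 + 3*h) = h*(h + 1)*(h + 3)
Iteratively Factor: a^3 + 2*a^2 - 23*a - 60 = (a + 3)*(a^2 - a - 20) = (a - 5)*(a + 3)*(a + 4)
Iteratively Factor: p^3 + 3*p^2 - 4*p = (p)*(p^2 + 3*p - 4) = p*(p + 4)*(p - 1)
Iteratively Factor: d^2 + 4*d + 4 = (d + 2)*(d + 2)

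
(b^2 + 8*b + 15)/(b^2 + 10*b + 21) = (b + 5)/(b + 7)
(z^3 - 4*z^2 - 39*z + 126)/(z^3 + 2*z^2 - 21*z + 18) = (z - 7)/(z - 1)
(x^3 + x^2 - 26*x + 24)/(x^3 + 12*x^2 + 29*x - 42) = (x - 4)/(x + 7)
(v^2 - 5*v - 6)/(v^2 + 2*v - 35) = (v^2 - 5*v - 6)/(v^2 + 2*v - 35)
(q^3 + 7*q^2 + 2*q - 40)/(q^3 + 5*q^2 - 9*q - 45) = (q^2 + 2*q - 8)/(q^2 - 9)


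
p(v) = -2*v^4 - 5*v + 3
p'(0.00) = -5.00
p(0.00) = 3.00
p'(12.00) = -13829.00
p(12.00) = -41529.00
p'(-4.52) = 733.76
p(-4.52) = -809.20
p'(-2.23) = 83.72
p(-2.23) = -35.31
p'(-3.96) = 491.79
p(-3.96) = -469.03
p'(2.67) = -157.27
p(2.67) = -111.99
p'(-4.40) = 676.47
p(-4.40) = -724.62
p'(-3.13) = 240.31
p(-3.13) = -173.31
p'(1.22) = -19.53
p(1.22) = -7.53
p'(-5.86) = 1604.84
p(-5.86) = -2326.12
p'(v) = -8*v^3 - 5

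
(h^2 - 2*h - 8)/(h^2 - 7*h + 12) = (h + 2)/(h - 3)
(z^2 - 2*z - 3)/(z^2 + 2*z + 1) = (z - 3)/(z + 1)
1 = 1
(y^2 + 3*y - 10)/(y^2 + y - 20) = (y - 2)/(y - 4)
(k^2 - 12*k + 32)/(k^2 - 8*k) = (k - 4)/k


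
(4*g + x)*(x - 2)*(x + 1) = 4*g*x^2 - 4*g*x - 8*g + x^3 - x^2 - 2*x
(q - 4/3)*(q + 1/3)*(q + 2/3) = q^3 - q^2/3 - 10*q/9 - 8/27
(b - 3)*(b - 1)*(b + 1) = b^3 - 3*b^2 - b + 3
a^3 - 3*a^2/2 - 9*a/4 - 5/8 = (a - 5/2)*(a + 1/2)^2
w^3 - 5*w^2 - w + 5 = (w - 5)*(w - 1)*(w + 1)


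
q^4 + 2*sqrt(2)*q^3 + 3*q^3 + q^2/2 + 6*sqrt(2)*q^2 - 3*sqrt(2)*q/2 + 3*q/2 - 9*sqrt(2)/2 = (q + 3)*(q - sqrt(2)/2)*(q + sqrt(2))*(q + 3*sqrt(2)/2)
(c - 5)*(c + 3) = c^2 - 2*c - 15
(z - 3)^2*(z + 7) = z^3 + z^2 - 33*z + 63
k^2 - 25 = (k - 5)*(k + 5)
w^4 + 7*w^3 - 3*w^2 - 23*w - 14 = (w - 2)*(w + 1)^2*(w + 7)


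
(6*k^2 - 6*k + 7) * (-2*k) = -12*k^3 + 12*k^2 - 14*k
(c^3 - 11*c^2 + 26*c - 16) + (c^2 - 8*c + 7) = c^3 - 10*c^2 + 18*c - 9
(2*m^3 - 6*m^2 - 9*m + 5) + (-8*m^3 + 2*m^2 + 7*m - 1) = -6*m^3 - 4*m^2 - 2*m + 4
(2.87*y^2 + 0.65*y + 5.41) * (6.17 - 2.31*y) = -6.6297*y^3 + 16.2064*y^2 - 8.4866*y + 33.3797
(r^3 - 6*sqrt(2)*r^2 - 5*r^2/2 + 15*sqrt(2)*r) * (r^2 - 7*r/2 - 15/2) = r^5 - 6*sqrt(2)*r^4 - 6*r^4 + 5*r^3/4 + 36*sqrt(2)*r^3 - 15*sqrt(2)*r^2/2 + 75*r^2/4 - 225*sqrt(2)*r/2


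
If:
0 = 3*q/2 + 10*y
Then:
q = -20*y/3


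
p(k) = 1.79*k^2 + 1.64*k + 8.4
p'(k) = 3.58*k + 1.64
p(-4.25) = 33.76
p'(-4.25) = -13.58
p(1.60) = 15.61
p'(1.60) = 7.37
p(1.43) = 14.41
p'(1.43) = 6.76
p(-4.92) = 43.66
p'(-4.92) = -15.97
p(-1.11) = 8.79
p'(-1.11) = -2.33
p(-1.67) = 10.65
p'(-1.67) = -4.34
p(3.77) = 40.02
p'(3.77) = 15.14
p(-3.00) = 19.59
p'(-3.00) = -9.10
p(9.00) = 168.15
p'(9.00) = 33.86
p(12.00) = 285.84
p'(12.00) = 44.60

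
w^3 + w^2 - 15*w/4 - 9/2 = (w - 2)*(w + 3/2)^2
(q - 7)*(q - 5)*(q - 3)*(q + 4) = q^4 - 11*q^3 + 11*q^2 + 179*q - 420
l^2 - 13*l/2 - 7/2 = (l - 7)*(l + 1/2)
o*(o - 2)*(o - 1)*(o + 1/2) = o^4 - 5*o^3/2 + o^2/2 + o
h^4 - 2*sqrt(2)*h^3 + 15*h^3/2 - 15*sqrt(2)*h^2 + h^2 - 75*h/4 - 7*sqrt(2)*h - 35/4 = (h + 1/2)*(h + 7)*(h - 5*sqrt(2)/2)*(h + sqrt(2)/2)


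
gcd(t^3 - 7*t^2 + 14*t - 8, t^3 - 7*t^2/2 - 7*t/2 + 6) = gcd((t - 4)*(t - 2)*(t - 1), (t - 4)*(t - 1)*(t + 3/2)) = t^2 - 5*t + 4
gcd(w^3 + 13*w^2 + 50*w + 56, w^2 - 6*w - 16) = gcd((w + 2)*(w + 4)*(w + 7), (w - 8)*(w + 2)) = w + 2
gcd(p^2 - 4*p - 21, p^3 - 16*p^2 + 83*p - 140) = p - 7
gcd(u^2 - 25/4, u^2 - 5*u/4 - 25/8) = u - 5/2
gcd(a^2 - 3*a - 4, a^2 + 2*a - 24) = a - 4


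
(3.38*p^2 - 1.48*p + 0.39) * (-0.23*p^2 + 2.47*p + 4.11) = -0.7774*p^4 + 8.689*p^3 + 10.1465*p^2 - 5.1195*p + 1.6029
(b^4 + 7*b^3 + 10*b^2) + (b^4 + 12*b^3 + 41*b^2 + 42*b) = 2*b^4 + 19*b^3 + 51*b^2 + 42*b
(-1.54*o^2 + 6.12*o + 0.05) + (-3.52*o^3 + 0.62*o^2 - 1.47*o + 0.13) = -3.52*o^3 - 0.92*o^2 + 4.65*o + 0.18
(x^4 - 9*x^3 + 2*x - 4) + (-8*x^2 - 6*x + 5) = x^4 - 9*x^3 - 8*x^2 - 4*x + 1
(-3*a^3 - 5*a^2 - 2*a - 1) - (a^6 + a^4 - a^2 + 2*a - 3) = -a^6 - a^4 - 3*a^3 - 4*a^2 - 4*a + 2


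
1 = 1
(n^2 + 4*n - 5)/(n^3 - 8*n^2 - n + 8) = (n + 5)/(n^2 - 7*n - 8)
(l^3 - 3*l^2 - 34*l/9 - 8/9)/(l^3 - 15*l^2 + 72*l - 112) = (l^2 + l + 2/9)/(l^2 - 11*l + 28)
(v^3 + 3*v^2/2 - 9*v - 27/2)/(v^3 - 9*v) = (v + 3/2)/v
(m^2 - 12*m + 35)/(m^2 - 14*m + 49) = (m - 5)/(m - 7)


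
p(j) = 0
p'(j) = 0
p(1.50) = 0.00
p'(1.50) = 0.00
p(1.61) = 0.00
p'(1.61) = 0.00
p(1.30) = 0.00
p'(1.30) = 0.00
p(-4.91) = 0.00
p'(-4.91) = 0.00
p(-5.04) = 0.00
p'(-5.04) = 0.00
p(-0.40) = 0.00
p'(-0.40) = 0.00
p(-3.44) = 0.00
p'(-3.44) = 0.00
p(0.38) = 0.00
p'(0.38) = 0.00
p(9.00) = 0.00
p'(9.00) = 0.00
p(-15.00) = 0.00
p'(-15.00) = 0.00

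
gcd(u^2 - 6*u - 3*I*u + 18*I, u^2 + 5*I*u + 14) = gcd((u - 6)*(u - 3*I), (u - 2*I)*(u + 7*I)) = 1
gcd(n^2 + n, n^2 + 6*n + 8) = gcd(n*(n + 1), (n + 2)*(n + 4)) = 1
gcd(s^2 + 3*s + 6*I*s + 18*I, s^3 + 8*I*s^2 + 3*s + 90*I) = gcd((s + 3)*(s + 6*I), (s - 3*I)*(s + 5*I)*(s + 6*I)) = s + 6*I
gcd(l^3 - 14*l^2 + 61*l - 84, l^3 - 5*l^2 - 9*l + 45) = l - 3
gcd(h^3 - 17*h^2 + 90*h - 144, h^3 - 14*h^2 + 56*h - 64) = h - 8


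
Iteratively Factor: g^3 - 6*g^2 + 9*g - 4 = (g - 4)*(g^2 - 2*g + 1) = (g - 4)*(g - 1)*(g - 1)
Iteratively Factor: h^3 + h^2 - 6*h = (h - 2)*(h^2 + 3*h) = (h - 2)*(h + 3)*(h)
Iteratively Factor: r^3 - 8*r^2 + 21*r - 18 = (r - 2)*(r^2 - 6*r + 9) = (r - 3)*(r - 2)*(r - 3)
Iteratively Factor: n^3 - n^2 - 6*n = (n + 2)*(n^2 - 3*n) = (n - 3)*(n + 2)*(n)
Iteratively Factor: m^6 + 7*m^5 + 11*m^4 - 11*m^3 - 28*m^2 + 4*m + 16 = (m - 1)*(m^5 + 8*m^4 + 19*m^3 + 8*m^2 - 20*m - 16) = (m - 1)*(m + 1)*(m^4 + 7*m^3 + 12*m^2 - 4*m - 16) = (m - 1)*(m + 1)*(m + 2)*(m^3 + 5*m^2 + 2*m - 8) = (m - 1)^2*(m + 1)*(m + 2)*(m^2 + 6*m + 8) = (m - 1)^2*(m + 1)*(m + 2)^2*(m + 4)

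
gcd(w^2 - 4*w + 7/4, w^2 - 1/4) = w - 1/2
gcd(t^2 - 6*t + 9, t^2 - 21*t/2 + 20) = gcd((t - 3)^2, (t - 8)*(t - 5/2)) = 1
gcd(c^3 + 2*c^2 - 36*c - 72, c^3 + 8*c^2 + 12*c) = c^2 + 8*c + 12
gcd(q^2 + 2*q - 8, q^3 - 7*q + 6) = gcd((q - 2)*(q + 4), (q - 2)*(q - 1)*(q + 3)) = q - 2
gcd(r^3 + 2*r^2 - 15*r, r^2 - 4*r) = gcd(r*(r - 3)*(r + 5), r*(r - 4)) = r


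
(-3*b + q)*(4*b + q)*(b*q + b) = -12*b^3*q - 12*b^3 + b^2*q^2 + b^2*q + b*q^3 + b*q^2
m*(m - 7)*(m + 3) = m^3 - 4*m^2 - 21*m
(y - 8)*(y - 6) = y^2 - 14*y + 48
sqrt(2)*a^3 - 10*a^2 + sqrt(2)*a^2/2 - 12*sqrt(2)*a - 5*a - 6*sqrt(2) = (a - 6*sqrt(2))*(a + sqrt(2))*(sqrt(2)*a + sqrt(2)/2)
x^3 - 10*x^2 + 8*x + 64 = (x - 8)*(x - 4)*(x + 2)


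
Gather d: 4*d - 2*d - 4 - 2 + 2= 2*d - 4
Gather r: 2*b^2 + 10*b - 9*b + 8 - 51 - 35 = 2*b^2 + b - 78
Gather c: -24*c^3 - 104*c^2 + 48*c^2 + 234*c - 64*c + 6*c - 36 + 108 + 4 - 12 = -24*c^3 - 56*c^2 + 176*c + 64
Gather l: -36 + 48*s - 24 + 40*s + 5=88*s - 55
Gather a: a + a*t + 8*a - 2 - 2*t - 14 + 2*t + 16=a*(t + 9)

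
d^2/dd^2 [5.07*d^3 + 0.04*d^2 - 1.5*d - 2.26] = 30.42*d + 0.08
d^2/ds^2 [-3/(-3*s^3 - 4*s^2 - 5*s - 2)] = 6*(-(9*s + 4)*(3*s^3 + 4*s^2 + 5*s + 2) + (9*s^2 + 8*s + 5)^2)/(3*s^3 + 4*s^2 + 5*s + 2)^3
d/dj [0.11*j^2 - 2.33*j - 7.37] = 0.22*j - 2.33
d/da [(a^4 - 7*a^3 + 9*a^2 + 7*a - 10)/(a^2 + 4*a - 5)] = (2*a^3 + 9*a^2 - 60*a + 5)/(a^2 + 10*a + 25)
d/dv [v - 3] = 1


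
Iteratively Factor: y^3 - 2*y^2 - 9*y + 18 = (y - 3)*(y^2 + y - 6) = (y - 3)*(y + 3)*(y - 2)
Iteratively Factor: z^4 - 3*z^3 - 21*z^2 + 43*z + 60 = (z + 1)*(z^3 - 4*z^2 - 17*z + 60) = (z - 5)*(z + 1)*(z^2 + z - 12) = (z - 5)*(z - 3)*(z + 1)*(z + 4)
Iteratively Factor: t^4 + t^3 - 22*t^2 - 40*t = (t)*(t^3 + t^2 - 22*t - 40) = t*(t - 5)*(t^2 + 6*t + 8) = t*(t - 5)*(t + 2)*(t + 4)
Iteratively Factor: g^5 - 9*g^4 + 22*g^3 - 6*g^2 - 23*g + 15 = (g - 1)*(g^4 - 8*g^3 + 14*g^2 + 8*g - 15) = (g - 5)*(g - 1)*(g^3 - 3*g^2 - g + 3) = (g - 5)*(g - 1)*(g + 1)*(g^2 - 4*g + 3) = (g - 5)*(g - 3)*(g - 1)*(g + 1)*(g - 1)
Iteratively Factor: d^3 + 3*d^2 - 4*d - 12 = (d + 3)*(d^2 - 4) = (d + 2)*(d + 3)*(d - 2)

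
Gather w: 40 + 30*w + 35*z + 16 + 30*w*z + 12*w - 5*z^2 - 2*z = w*(30*z + 42) - 5*z^2 + 33*z + 56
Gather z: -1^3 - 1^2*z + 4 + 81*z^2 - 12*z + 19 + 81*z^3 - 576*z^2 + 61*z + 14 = 81*z^3 - 495*z^2 + 48*z + 36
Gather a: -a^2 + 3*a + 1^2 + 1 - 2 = -a^2 + 3*a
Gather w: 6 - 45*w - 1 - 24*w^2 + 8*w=-24*w^2 - 37*w + 5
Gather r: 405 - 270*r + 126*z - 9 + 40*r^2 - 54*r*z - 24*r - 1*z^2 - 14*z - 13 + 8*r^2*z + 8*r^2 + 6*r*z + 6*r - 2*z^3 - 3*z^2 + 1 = r^2*(8*z + 48) + r*(-48*z - 288) - 2*z^3 - 4*z^2 + 112*z + 384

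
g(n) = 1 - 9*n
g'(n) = -9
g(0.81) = -6.29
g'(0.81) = -9.00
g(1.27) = -10.43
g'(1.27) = -9.00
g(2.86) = -24.74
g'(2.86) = -9.00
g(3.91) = -34.19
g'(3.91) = -9.00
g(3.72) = -32.48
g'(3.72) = -9.00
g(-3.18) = 29.62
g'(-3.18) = -9.00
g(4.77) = -41.93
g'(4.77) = -9.00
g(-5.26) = 48.34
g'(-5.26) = -9.00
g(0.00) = 1.00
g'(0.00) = -9.00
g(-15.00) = 136.00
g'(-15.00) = -9.00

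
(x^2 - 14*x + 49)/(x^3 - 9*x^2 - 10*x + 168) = (x - 7)/(x^2 - 2*x - 24)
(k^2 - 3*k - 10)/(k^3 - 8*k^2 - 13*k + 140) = (k + 2)/(k^2 - 3*k - 28)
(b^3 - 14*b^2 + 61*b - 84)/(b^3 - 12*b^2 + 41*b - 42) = (b - 4)/(b - 2)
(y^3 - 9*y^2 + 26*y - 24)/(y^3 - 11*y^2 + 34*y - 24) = (y^2 - 5*y + 6)/(y^2 - 7*y + 6)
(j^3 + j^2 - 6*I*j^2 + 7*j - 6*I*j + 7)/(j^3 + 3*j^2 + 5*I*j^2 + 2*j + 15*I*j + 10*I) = (j^2 - 6*I*j + 7)/(j^2 + j*(2 + 5*I) + 10*I)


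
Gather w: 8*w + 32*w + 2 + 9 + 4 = 40*w + 15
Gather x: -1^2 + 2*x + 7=2*x + 6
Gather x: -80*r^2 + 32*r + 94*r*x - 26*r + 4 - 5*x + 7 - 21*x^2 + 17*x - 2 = -80*r^2 + 6*r - 21*x^2 + x*(94*r + 12) + 9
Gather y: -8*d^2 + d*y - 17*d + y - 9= -8*d^2 - 17*d + y*(d + 1) - 9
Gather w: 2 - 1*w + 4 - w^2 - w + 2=-w^2 - 2*w + 8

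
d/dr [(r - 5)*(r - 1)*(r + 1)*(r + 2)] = 4*r^3 - 9*r^2 - 22*r + 3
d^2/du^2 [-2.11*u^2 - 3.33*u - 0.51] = -4.22000000000000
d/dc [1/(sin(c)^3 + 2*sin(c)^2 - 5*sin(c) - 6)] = (-3*sin(c)^2 - 4*sin(c) + 5)*cos(c)/(sin(c)^3 + 2*sin(c)^2 - 5*sin(c) - 6)^2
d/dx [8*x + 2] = 8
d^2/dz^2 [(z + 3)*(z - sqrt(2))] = 2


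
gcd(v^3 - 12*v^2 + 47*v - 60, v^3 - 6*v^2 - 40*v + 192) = v - 4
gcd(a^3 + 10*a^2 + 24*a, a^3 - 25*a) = a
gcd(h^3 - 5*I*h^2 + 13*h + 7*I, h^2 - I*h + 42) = h - 7*I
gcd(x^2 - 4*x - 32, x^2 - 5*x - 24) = x - 8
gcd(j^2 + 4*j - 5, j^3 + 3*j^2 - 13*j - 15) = j + 5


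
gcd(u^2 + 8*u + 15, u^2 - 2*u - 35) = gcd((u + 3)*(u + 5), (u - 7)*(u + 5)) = u + 5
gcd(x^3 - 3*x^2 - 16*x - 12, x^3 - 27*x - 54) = x - 6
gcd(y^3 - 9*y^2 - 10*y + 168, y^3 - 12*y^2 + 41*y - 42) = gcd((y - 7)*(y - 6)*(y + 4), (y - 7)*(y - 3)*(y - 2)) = y - 7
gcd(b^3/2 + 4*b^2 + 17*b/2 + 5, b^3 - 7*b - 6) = b^2 + 3*b + 2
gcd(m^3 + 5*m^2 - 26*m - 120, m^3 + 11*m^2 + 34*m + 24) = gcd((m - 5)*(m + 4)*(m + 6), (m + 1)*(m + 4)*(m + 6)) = m^2 + 10*m + 24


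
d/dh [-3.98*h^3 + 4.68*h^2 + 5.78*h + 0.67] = -11.94*h^2 + 9.36*h + 5.78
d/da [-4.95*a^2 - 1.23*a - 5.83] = -9.9*a - 1.23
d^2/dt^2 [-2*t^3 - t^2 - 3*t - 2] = -12*t - 2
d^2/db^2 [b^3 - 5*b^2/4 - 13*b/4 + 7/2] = 6*b - 5/2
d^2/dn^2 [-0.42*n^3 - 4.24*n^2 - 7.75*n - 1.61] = -2.52*n - 8.48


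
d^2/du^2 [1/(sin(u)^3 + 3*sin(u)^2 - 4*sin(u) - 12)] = (-9*sin(u)^6 - 33*sin(u)^5 - 16*sin(u)^4 - 24*sin(u)^3 - 130*sin(u)^2 + 48*sin(u) + 104)/(sin(u)^3 + 3*sin(u)^2 - 4*sin(u) - 12)^3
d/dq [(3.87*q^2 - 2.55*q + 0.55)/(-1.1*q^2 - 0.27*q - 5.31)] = (-3.8499*q^2 - 39.8894*q + 13.689)/(1.21*q^4 + 0.594*q^3 + 11.7549*q^2 + 2.8674*q + 28.1961)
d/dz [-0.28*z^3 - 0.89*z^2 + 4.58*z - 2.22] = -0.84*z^2 - 1.78*z + 4.58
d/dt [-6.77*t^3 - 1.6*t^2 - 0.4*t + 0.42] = -20.31*t^2 - 3.2*t - 0.4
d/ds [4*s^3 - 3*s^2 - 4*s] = 12*s^2 - 6*s - 4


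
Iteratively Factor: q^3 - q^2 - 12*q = (q + 3)*(q^2 - 4*q) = q*(q + 3)*(q - 4)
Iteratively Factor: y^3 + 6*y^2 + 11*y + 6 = (y + 1)*(y^2 + 5*y + 6) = (y + 1)*(y + 2)*(y + 3)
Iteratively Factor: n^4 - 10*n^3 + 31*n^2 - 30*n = (n - 3)*(n^3 - 7*n^2 + 10*n) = (n - 3)*(n - 2)*(n^2 - 5*n) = n*(n - 3)*(n - 2)*(n - 5)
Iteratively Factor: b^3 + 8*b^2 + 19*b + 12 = (b + 3)*(b^2 + 5*b + 4) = (b + 3)*(b + 4)*(b + 1)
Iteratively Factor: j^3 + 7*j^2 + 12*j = (j + 3)*(j^2 + 4*j) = j*(j + 3)*(j + 4)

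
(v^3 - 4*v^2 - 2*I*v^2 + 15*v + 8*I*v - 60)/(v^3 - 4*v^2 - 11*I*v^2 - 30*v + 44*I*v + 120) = (v + 3*I)/(v - 6*I)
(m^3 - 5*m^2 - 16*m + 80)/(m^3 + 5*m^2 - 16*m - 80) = (m - 5)/(m + 5)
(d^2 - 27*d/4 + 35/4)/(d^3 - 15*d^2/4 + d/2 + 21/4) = (d - 5)/(d^2 - 2*d - 3)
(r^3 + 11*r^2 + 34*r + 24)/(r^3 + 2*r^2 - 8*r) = (r^2 + 7*r + 6)/(r*(r - 2))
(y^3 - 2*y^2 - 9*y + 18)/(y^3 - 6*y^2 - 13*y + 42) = (y - 3)/(y - 7)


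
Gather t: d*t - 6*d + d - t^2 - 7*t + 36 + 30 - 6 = -5*d - t^2 + t*(d - 7) + 60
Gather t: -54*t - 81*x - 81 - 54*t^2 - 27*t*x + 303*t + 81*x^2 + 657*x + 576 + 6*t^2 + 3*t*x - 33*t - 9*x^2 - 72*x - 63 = -48*t^2 + t*(216 - 24*x) + 72*x^2 + 504*x + 432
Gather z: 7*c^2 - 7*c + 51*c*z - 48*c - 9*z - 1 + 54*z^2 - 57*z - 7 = 7*c^2 - 55*c + 54*z^2 + z*(51*c - 66) - 8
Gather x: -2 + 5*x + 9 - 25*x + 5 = 12 - 20*x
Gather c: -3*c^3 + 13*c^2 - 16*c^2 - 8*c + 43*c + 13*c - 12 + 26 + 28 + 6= -3*c^3 - 3*c^2 + 48*c + 48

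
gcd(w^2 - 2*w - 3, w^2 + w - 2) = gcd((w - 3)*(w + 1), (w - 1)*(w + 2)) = 1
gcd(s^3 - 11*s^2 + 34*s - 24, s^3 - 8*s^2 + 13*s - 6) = s^2 - 7*s + 6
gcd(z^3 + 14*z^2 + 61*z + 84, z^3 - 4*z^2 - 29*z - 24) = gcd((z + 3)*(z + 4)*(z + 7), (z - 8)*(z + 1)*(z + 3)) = z + 3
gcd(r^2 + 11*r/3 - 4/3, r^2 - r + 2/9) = r - 1/3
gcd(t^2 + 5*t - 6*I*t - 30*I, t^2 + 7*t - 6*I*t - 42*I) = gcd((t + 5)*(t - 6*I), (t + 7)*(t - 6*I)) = t - 6*I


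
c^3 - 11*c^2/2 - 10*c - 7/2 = (c - 7)*(c + 1/2)*(c + 1)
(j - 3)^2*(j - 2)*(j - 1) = j^4 - 9*j^3 + 29*j^2 - 39*j + 18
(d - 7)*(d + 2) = d^2 - 5*d - 14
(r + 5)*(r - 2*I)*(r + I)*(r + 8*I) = r^4 + 5*r^3 + 7*I*r^3 + 10*r^2 + 35*I*r^2 + 50*r + 16*I*r + 80*I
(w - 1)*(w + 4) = w^2 + 3*w - 4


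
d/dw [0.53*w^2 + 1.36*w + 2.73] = 1.06*w + 1.36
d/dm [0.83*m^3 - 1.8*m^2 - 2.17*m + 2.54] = 2.49*m^2 - 3.6*m - 2.17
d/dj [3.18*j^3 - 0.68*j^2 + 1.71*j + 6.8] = 9.54*j^2 - 1.36*j + 1.71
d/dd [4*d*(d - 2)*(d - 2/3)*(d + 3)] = 16*d^3 + 4*d^2 - 160*d/3 + 16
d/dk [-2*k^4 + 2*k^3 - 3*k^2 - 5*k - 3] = -8*k^3 + 6*k^2 - 6*k - 5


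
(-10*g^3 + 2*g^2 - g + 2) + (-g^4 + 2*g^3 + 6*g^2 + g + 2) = -g^4 - 8*g^3 + 8*g^2 + 4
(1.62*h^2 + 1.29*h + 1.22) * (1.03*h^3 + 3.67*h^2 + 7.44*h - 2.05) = 1.6686*h^5 + 7.2741*h^4 + 18.0437*h^3 + 10.754*h^2 + 6.4323*h - 2.501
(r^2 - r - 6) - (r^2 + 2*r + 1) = -3*r - 7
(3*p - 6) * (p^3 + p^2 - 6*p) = 3*p^4 - 3*p^3 - 24*p^2 + 36*p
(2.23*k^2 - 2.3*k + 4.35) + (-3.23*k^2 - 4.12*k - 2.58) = -1.0*k^2 - 6.42*k + 1.77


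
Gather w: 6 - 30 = -24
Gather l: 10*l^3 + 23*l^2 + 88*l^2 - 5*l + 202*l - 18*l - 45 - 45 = 10*l^3 + 111*l^2 + 179*l - 90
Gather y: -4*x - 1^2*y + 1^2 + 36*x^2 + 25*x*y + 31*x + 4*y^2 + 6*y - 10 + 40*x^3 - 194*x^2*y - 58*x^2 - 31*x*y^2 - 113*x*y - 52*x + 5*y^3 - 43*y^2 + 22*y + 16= 40*x^3 - 22*x^2 - 25*x + 5*y^3 + y^2*(-31*x - 39) + y*(-194*x^2 - 88*x + 27) + 7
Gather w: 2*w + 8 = 2*w + 8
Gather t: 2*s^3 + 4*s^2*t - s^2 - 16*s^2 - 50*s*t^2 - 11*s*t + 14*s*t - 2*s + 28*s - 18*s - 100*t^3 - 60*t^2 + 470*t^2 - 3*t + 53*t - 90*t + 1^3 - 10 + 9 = 2*s^3 - 17*s^2 + 8*s - 100*t^3 + t^2*(410 - 50*s) + t*(4*s^2 + 3*s - 40)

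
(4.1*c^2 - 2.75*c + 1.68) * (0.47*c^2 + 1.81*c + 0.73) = 1.927*c^4 + 6.1285*c^3 - 1.1949*c^2 + 1.0333*c + 1.2264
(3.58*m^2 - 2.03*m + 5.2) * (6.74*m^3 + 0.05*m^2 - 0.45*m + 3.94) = 24.1292*m^5 - 13.5032*m^4 + 33.3355*m^3 + 15.2787*m^2 - 10.3382*m + 20.488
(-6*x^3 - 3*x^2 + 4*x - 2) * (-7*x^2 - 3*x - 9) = 42*x^5 + 39*x^4 + 35*x^3 + 29*x^2 - 30*x + 18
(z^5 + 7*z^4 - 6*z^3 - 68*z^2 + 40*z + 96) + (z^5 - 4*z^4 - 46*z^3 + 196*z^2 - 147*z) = 2*z^5 + 3*z^4 - 52*z^3 + 128*z^2 - 107*z + 96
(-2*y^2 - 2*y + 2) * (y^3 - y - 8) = -2*y^5 - 2*y^4 + 4*y^3 + 18*y^2 + 14*y - 16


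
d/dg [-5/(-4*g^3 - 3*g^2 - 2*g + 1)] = 10*(-6*g^2 - 3*g - 1)/(4*g^3 + 3*g^2 + 2*g - 1)^2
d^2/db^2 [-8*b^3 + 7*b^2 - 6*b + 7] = 14 - 48*b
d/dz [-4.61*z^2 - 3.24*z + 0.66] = -9.22*z - 3.24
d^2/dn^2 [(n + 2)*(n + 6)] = 2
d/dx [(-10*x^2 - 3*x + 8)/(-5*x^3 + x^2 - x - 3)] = ((20*x + 3)*(5*x^3 - x^2 + x + 3) - (10*x^2 + 3*x - 8)*(15*x^2 - 2*x + 1))/(5*x^3 - x^2 + x + 3)^2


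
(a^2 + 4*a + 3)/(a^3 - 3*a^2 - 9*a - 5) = (a + 3)/(a^2 - 4*a - 5)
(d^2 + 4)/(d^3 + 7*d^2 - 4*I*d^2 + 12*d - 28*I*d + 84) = (d - 2*I)/(d^2 + d*(7 - 6*I) - 42*I)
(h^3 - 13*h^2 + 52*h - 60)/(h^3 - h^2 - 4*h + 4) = (h^2 - 11*h + 30)/(h^2 + h - 2)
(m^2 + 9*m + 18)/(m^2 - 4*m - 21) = (m + 6)/(m - 7)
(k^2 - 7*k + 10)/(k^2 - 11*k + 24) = (k^2 - 7*k + 10)/(k^2 - 11*k + 24)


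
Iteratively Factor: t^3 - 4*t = (t)*(t^2 - 4) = t*(t - 2)*(t + 2)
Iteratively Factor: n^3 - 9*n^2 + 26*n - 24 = (n - 4)*(n^2 - 5*n + 6) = (n - 4)*(n - 2)*(n - 3)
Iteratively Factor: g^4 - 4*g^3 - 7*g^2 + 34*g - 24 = (g - 2)*(g^3 - 2*g^2 - 11*g + 12) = (g - 2)*(g + 3)*(g^2 - 5*g + 4) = (g - 2)*(g - 1)*(g + 3)*(g - 4)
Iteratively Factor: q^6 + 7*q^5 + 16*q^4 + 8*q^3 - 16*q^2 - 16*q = (q + 2)*(q^5 + 5*q^4 + 6*q^3 - 4*q^2 - 8*q) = (q + 2)^2*(q^4 + 3*q^3 - 4*q) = q*(q + 2)^2*(q^3 + 3*q^2 - 4) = q*(q - 1)*(q + 2)^2*(q^2 + 4*q + 4) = q*(q - 1)*(q + 2)^3*(q + 2)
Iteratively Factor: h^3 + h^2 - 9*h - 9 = (h + 1)*(h^2 - 9) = (h + 1)*(h + 3)*(h - 3)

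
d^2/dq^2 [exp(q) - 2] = exp(q)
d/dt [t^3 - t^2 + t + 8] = 3*t^2 - 2*t + 1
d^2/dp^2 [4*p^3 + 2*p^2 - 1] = 24*p + 4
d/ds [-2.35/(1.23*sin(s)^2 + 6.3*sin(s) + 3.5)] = (5.781*sin(s) + 14.805)*cos(s)/(1.23*sin(s)^2 + 6.3*sin(s) + 3.5)^2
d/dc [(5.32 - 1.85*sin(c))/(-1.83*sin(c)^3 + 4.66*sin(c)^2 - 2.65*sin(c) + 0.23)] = (-6.771*sin(c)^3 + 37.8278*sin(c)^2 - 49.5824*sin(c) + 13.6725)*cos(c)/(3.3489*sin(c)^6 - 17.0556*sin(c)^5 + 31.4146*sin(c)^4 - 25.5398*sin(c)^3 + 9.1661*sin(c)^2 - 1.219*sin(c) + 0.0529)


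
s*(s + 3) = s^2 + 3*s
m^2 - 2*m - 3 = (m - 3)*(m + 1)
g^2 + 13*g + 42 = (g + 6)*(g + 7)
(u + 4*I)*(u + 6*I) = u^2 + 10*I*u - 24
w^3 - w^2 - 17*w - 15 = (w - 5)*(w + 1)*(w + 3)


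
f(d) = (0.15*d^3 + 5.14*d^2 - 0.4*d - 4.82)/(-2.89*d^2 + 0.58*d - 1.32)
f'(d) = (5.78*d - 0.58)*(0.15*d^3 + 5.14*d^2 - 0.4*d - 4.82)/(-2.89*d^2 + 0.58*d - 1.32)^2 + (0.45*d^2 + 10.28*d - 0.4)/(-2.89*d^2 + 0.58*d - 1.32) = (-0.4335*d^4 + 0.173999999999999*d^3 + 1.2312*d^2 - 41.4292*d + 3.3236)/(8.3521*d^4 - 3.3524*d^3 + 7.966*d^2 - 1.5312*d + 1.7424)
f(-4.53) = -1.40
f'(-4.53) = 0.00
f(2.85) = -1.70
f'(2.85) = -0.24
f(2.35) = -1.54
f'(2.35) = -0.39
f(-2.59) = -1.26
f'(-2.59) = 0.20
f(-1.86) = -1.03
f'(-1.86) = 0.51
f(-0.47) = 1.57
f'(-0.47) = 4.63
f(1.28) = -0.64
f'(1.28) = -1.72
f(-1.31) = -0.59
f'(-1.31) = 1.17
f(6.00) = -2.06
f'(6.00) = -0.07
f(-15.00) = -0.99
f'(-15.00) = -0.05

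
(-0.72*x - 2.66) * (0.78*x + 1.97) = -0.5616*x^2 - 3.4932*x - 5.2402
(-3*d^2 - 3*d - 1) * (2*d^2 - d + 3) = -6*d^4 - 3*d^3 - 8*d^2 - 8*d - 3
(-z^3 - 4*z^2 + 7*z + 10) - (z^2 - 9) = -z^3 - 5*z^2 + 7*z + 19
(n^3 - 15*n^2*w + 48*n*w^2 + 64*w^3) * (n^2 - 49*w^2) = n^5 - 15*n^4*w - n^3*w^2 + 799*n^2*w^3 - 2352*n*w^4 - 3136*w^5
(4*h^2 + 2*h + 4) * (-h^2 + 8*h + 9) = -4*h^4 + 30*h^3 + 48*h^2 + 50*h + 36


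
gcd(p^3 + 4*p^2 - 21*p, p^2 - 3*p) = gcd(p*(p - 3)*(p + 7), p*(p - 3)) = p^2 - 3*p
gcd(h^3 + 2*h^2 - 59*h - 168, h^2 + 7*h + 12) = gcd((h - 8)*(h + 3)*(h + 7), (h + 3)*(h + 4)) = h + 3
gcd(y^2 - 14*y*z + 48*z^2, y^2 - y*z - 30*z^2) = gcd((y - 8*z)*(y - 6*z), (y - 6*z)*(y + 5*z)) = y - 6*z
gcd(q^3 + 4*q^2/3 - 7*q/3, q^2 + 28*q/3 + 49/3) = q + 7/3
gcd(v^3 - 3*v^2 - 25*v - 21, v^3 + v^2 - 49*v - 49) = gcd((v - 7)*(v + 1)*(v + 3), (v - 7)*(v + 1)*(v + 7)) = v^2 - 6*v - 7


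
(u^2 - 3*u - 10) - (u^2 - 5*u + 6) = 2*u - 16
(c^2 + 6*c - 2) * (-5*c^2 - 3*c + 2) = -5*c^4 - 33*c^3 - 6*c^2 + 18*c - 4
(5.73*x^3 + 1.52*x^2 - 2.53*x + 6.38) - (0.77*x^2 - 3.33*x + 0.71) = 5.73*x^3 + 0.75*x^2 + 0.8*x + 5.67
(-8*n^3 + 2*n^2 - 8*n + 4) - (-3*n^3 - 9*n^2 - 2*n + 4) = -5*n^3 + 11*n^2 - 6*n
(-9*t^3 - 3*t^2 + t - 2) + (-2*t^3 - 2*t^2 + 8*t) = -11*t^3 - 5*t^2 + 9*t - 2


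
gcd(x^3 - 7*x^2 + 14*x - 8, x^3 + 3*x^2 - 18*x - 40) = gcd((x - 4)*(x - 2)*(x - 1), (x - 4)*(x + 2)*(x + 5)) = x - 4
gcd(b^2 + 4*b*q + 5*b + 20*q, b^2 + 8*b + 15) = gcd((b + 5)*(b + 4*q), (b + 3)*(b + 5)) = b + 5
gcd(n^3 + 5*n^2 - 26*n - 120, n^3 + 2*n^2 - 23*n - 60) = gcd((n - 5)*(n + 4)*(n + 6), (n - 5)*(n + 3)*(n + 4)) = n^2 - n - 20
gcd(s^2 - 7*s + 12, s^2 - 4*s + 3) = s - 3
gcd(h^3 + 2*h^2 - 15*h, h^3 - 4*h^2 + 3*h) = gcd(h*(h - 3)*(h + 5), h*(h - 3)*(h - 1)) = h^2 - 3*h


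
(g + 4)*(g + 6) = g^2 + 10*g + 24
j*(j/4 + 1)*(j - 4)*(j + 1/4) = j^4/4 + j^3/16 - 4*j^2 - j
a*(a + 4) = a^2 + 4*a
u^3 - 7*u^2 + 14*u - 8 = (u - 4)*(u - 2)*(u - 1)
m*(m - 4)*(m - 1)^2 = m^4 - 6*m^3 + 9*m^2 - 4*m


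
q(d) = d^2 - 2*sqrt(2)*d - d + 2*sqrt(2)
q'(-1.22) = -6.27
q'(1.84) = -0.15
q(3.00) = 0.34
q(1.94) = -0.84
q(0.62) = 0.84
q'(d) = 2*d - 2*sqrt(2) - 1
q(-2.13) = 15.52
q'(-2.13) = -8.09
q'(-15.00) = -33.83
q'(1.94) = 0.05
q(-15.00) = 285.25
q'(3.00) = 2.17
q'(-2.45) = -8.73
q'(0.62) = -2.59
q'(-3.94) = -11.71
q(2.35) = -0.65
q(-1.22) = 8.99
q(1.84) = -0.83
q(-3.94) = 33.44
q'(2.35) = 0.87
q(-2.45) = 18.21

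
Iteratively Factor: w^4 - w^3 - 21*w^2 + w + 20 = (w - 1)*(w^3 - 21*w - 20) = (w - 1)*(w + 1)*(w^2 - w - 20) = (w - 1)*(w + 1)*(w + 4)*(w - 5)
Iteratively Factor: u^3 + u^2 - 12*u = (u + 4)*(u^2 - 3*u) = (u - 3)*(u + 4)*(u)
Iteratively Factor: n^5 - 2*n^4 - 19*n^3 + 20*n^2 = (n)*(n^4 - 2*n^3 - 19*n^2 + 20*n) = n*(n - 5)*(n^3 + 3*n^2 - 4*n) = n*(n - 5)*(n - 1)*(n^2 + 4*n) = n^2*(n - 5)*(n - 1)*(n + 4)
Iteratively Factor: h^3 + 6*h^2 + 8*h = (h)*(h^2 + 6*h + 8) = h*(h + 2)*(h + 4)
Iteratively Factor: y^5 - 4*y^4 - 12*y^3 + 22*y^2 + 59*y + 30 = (y + 1)*(y^4 - 5*y^3 - 7*y^2 + 29*y + 30) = (y + 1)*(y + 2)*(y^3 - 7*y^2 + 7*y + 15) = (y + 1)^2*(y + 2)*(y^2 - 8*y + 15) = (y - 3)*(y + 1)^2*(y + 2)*(y - 5)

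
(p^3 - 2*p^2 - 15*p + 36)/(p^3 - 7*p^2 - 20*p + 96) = (p - 3)/(p - 8)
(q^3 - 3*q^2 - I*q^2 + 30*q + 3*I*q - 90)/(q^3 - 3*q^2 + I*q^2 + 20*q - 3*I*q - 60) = (q - 6*I)/(q - 4*I)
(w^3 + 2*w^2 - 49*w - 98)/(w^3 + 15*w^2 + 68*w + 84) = (w - 7)/(w + 6)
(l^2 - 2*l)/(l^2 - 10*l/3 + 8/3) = 3*l/(3*l - 4)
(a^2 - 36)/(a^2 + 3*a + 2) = (a^2 - 36)/(a^2 + 3*a + 2)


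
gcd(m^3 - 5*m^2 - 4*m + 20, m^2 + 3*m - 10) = m - 2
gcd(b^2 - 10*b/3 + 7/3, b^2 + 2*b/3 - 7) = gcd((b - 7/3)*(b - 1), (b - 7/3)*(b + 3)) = b - 7/3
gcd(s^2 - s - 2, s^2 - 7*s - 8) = s + 1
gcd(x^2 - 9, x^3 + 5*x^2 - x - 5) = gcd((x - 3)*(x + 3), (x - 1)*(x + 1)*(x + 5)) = 1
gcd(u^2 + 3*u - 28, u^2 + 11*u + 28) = u + 7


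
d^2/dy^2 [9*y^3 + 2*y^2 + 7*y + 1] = 54*y + 4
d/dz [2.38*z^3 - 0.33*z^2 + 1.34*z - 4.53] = 7.14*z^2 - 0.66*z + 1.34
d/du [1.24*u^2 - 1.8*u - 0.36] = 2.48*u - 1.8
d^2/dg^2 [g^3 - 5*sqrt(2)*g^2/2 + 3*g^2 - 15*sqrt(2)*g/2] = 6*g - 5*sqrt(2) + 6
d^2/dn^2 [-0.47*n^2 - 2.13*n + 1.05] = -0.940000000000000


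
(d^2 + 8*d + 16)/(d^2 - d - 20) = (d + 4)/(d - 5)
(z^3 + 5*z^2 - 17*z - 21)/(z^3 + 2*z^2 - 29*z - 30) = (z^2 + 4*z - 21)/(z^2 + z - 30)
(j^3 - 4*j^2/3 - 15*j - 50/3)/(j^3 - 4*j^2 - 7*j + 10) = (j + 5/3)/(j - 1)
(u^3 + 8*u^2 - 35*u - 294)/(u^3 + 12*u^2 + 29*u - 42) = (u^2 + u - 42)/(u^2 + 5*u - 6)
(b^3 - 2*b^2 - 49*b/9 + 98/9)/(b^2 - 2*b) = b - 49/(9*b)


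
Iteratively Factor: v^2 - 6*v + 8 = (v - 2)*(v - 4)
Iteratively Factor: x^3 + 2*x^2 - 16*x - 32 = (x + 2)*(x^2 - 16) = (x + 2)*(x + 4)*(x - 4)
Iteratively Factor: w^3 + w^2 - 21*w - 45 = (w + 3)*(w^2 - 2*w - 15) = (w + 3)^2*(w - 5)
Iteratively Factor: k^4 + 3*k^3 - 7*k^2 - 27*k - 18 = (k + 1)*(k^3 + 2*k^2 - 9*k - 18) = (k + 1)*(k + 2)*(k^2 - 9) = (k - 3)*(k + 1)*(k + 2)*(k + 3)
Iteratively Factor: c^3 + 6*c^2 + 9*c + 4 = (c + 1)*(c^2 + 5*c + 4) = (c + 1)*(c + 4)*(c + 1)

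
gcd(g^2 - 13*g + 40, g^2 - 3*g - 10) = g - 5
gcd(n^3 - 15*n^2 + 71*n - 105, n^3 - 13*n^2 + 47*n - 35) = n^2 - 12*n + 35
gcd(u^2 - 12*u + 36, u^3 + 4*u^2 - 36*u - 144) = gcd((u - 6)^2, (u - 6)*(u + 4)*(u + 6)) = u - 6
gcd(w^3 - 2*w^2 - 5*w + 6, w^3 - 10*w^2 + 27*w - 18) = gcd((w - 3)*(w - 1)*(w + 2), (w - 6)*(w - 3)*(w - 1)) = w^2 - 4*w + 3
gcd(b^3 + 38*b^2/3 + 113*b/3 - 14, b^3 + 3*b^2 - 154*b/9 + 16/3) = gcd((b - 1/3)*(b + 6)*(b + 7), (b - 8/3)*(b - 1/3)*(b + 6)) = b^2 + 17*b/3 - 2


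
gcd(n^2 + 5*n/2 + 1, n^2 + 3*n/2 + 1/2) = n + 1/2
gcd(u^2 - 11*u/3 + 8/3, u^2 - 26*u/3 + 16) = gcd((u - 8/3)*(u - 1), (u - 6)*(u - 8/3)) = u - 8/3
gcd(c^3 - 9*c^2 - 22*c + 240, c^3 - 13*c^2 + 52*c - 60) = c - 6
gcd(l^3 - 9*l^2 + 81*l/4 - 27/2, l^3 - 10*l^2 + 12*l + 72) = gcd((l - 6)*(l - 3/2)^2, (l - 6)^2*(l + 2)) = l - 6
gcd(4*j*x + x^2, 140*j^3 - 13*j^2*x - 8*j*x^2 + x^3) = 4*j + x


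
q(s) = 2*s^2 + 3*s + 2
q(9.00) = 191.00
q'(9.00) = 39.00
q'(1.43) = 8.72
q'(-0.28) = 1.88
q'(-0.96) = -0.84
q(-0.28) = 1.32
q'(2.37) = 12.48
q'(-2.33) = -6.32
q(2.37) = 20.34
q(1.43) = 10.38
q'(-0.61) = 0.56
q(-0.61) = 0.91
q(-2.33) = 5.87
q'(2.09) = 11.36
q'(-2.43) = -6.72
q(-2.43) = 6.52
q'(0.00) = 3.00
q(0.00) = 2.00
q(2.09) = 17.01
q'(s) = 4*s + 3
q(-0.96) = 0.96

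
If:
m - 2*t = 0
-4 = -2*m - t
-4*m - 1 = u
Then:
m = 8/5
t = 4/5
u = -37/5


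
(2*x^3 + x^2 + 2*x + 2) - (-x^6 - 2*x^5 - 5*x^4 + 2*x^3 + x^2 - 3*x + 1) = x^6 + 2*x^5 + 5*x^4 + 5*x + 1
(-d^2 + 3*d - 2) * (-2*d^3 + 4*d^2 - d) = 2*d^5 - 10*d^4 + 17*d^3 - 11*d^2 + 2*d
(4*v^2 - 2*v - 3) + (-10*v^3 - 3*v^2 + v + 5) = -10*v^3 + v^2 - v + 2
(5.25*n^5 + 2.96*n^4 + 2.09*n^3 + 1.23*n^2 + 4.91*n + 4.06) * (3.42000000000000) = 17.955*n^5 + 10.1232*n^4 + 7.1478*n^3 + 4.2066*n^2 + 16.7922*n + 13.8852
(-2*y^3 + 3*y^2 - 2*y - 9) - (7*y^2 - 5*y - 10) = -2*y^3 - 4*y^2 + 3*y + 1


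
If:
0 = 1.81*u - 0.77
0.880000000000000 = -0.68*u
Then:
No Solution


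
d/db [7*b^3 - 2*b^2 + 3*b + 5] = 21*b^2 - 4*b + 3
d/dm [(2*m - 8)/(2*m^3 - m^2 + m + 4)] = 2*(2*m^3 - m^2 + m - (m - 4)*(6*m^2 - 2*m + 1) + 4)/(2*m^3 - m^2 + m + 4)^2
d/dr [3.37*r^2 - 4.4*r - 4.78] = 6.74*r - 4.4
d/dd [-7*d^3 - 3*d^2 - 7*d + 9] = -21*d^2 - 6*d - 7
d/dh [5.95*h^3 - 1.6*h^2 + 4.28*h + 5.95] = 17.85*h^2 - 3.2*h + 4.28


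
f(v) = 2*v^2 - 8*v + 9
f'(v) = 4*v - 8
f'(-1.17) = -12.68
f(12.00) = 201.00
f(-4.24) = 78.88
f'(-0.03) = -8.12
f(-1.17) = 21.10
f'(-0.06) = -8.24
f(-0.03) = 9.24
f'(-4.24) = -24.96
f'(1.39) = -2.44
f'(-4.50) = -26.00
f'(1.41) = -2.36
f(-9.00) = 243.00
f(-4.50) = 85.50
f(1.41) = 1.70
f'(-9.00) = -44.00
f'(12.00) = 40.00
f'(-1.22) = -12.88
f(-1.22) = 21.74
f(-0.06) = 9.49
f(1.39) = 1.74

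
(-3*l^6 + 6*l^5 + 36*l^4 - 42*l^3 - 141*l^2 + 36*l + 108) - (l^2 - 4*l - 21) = -3*l^6 + 6*l^5 + 36*l^4 - 42*l^3 - 142*l^2 + 40*l + 129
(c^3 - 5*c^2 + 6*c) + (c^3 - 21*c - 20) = 2*c^3 - 5*c^2 - 15*c - 20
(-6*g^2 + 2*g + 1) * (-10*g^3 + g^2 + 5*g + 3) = 60*g^5 - 26*g^4 - 38*g^3 - 7*g^2 + 11*g + 3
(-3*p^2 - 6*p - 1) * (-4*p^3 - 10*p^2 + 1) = 12*p^5 + 54*p^4 + 64*p^3 + 7*p^2 - 6*p - 1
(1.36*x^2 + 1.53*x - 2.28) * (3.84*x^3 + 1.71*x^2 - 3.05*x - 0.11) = 5.2224*x^5 + 8.2008*x^4 - 10.2869*x^3 - 8.7149*x^2 + 6.7857*x + 0.2508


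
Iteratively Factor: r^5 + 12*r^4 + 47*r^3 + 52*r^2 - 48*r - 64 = (r + 4)*(r^4 + 8*r^3 + 15*r^2 - 8*r - 16) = (r + 4)^2*(r^3 + 4*r^2 - r - 4) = (r + 4)^3*(r^2 - 1) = (r + 1)*(r + 4)^3*(r - 1)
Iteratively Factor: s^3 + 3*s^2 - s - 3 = (s - 1)*(s^2 + 4*s + 3) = (s - 1)*(s + 1)*(s + 3)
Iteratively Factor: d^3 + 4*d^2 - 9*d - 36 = (d + 4)*(d^2 - 9) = (d + 3)*(d + 4)*(d - 3)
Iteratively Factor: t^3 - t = (t)*(t^2 - 1) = t*(t + 1)*(t - 1)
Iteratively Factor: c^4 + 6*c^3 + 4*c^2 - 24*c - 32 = (c - 2)*(c^3 + 8*c^2 + 20*c + 16) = (c - 2)*(c + 2)*(c^2 + 6*c + 8) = (c - 2)*(c + 2)^2*(c + 4)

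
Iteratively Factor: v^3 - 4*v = (v - 2)*(v^2 + 2*v) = (v - 2)*(v + 2)*(v)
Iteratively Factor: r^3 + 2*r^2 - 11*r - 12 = (r + 4)*(r^2 - 2*r - 3) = (r + 1)*(r + 4)*(r - 3)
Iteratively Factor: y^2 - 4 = (y - 2)*(y + 2)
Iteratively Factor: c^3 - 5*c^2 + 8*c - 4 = (c - 2)*(c^2 - 3*c + 2) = (c - 2)*(c - 1)*(c - 2)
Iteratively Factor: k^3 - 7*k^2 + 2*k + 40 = (k - 5)*(k^2 - 2*k - 8) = (k - 5)*(k + 2)*(k - 4)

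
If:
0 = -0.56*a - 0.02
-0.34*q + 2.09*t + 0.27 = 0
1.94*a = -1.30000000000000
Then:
No Solution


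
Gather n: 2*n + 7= 2*n + 7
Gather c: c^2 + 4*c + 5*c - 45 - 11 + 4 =c^2 + 9*c - 52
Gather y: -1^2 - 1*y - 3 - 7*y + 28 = 24 - 8*y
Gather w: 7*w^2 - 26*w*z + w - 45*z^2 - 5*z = 7*w^2 + w*(1 - 26*z) - 45*z^2 - 5*z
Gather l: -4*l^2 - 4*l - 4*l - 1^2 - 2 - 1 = -4*l^2 - 8*l - 4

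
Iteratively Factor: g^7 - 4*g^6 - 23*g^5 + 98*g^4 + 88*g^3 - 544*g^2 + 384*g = (g - 2)*(g^6 - 2*g^5 - 27*g^4 + 44*g^3 + 176*g^2 - 192*g) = (g - 2)*(g + 3)*(g^5 - 5*g^4 - 12*g^3 + 80*g^2 - 64*g) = g*(g - 2)*(g + 3)*(g^4 - 5*g^3 - 12*g^2 + 80*g - 64) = g*(g - 4)*(g - 2)*(g + 3)*(g^3 - g^2 - 16*g + 16) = g*(g - 4)^2*(g - 2)*(g + 3)*(g^2 + 3*g - 4) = g*(g - 4)^2*(g - 2)*(g - 1)*(g + 3)*(g + 4)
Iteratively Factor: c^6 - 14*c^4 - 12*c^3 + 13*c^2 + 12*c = (c - 4)*(c^5 + 4*c^4 + 2*c^3 - 4*c^2 - 3*c) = (c - 4)*(c + 1)*(c^4 + 3*c^3 - c^2 - 3*c) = (c - 4)*(c + 1)*(c + 3)*(c^3 - c) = (c - 4)*(c - 1)*(c + 1)*(c + 3)*(c^2 + c) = (c - 4)*(c - 1)*(c + 1)^2*(c + 3)*(c)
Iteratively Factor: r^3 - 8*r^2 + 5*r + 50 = (r - 5)*(r^2 - 3*r - 10) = (r - 5)^2*(r + 2)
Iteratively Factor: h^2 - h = (h)*(h - 1)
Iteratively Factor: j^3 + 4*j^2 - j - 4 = (j + 4)*(j^2 - 1) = (j + 1)*(j + 4)*(j - 1)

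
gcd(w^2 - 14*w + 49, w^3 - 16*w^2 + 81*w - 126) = w - 7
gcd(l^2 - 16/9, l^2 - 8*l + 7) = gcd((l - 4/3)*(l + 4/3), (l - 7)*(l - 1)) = 1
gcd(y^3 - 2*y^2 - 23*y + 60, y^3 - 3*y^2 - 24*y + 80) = y^2 + y - 20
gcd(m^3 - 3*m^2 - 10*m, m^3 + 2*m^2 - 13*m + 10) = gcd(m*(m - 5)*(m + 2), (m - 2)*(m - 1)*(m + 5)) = 1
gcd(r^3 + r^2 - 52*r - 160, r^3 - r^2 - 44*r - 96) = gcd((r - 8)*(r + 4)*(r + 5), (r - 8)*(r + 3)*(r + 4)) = r^2 - 4*r - 32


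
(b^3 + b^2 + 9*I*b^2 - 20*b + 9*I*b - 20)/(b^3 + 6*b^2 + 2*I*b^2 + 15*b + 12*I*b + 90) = (b^2 + b*(1 + 4*I) + 4*I)/(b^2 + 3*b*(2 - I) - 18*I)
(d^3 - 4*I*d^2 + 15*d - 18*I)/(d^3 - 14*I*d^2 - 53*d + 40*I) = (d^2 - 3*I*d + 18)/(d^2 - 13*I*d - 40)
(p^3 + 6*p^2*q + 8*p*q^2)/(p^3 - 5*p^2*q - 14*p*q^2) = (p + 4*q)/(p - 7*q)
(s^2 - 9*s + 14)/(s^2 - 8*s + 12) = (s - 7)/(s - 6)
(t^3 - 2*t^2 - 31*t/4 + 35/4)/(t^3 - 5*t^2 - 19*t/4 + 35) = (t - 1)/(t - 4)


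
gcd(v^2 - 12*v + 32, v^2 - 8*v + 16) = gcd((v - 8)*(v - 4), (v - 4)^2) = v - 4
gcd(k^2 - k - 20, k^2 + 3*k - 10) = 1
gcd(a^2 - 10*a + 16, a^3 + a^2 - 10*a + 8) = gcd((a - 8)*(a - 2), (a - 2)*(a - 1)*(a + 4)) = a - 2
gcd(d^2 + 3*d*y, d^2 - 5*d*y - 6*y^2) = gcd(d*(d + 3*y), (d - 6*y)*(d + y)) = 1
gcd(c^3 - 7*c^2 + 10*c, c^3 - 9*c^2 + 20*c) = c^2 - 5*c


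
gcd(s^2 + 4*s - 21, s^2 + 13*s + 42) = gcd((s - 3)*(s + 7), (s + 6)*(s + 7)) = s + 7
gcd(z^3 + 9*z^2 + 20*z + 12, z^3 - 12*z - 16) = z + 2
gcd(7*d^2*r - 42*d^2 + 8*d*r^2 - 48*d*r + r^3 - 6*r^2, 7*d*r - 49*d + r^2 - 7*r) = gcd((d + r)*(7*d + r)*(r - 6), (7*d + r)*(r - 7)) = 7*d + r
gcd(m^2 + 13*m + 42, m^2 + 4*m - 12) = m + 6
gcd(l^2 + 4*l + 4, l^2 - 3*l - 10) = l + 2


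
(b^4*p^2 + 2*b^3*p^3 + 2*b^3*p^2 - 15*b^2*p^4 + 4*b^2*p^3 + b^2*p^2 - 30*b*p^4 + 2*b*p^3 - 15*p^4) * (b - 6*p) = b^5*p^2 - 4*b^4*p^3 + 2*b^4*p^2 - 27*b^3*p^4 - 8*b^3*p^3 + b^3*p^2 + 90*b^2*p^5 - 54*b^2*p^4 - 4*b^2*p^3 + 180*b*p^5 - 27*b*p^4 + 90*p^5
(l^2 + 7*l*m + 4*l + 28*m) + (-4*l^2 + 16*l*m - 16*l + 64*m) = -3*l^2 + 23*l*m - 12*l + 92*m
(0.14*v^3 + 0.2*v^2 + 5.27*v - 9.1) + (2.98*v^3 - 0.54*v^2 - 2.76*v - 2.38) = 3.12*v^3 - 0.34*v^2 + 2.51*v - 11.48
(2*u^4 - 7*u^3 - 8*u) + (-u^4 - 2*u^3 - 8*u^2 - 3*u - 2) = u^4 - 9*u^3 - 8*u^2 - 11*u - 2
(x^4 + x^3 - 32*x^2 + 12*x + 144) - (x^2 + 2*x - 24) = x^4 + x^3 - 33*x^2 + 10*x + 168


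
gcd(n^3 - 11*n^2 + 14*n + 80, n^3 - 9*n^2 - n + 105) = n - 5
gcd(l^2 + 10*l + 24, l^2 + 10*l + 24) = l^2 + 10*l + 24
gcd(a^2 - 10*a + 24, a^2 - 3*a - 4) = a - 4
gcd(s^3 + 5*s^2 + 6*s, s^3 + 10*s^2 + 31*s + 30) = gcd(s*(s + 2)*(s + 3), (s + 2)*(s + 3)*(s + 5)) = s^2 + 5*s + 6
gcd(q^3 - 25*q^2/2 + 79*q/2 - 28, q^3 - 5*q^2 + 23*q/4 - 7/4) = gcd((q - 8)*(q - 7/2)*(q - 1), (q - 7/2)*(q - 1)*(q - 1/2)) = q^2 - 9*q/2 + 7/2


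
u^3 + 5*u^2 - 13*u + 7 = (u - 1)^2*(u + 7)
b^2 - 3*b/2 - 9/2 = (b - 3)*(b + 3/2)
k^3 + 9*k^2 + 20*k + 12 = (k + 1)*(k + 2)*(k + 6)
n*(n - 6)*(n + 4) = n^3 - 2*n^2 - 24*n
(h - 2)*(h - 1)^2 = h^3 - 4*h^2 + 5*h - 2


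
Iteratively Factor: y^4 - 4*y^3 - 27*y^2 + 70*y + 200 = (y + 2)*(y^3 - 6*y^2 - 15*y + 100) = (y - 5)*(y + 2)*(y^2 - y - 20) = (y - 5)^2*(y + 2)*(y + 4)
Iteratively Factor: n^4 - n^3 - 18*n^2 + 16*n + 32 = (n - 2)*(n^3 + n^2 - 16*n - 16) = (n - 4)*(n - 2)*(n^2 + 5*n + 4) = (n - 4)*(n - 2)*(n + 4)*(n + 1)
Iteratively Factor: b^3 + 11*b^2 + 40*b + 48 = (b + 4)*(b^2 + 7*b + 12) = (b + 4)^2*(b + 3)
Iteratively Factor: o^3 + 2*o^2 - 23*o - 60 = (o + 4)*(o^2 - 2*o - 15) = (o - 5)*(o + 4)*(o + 3)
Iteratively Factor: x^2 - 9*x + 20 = (x - 4)*(x - 5)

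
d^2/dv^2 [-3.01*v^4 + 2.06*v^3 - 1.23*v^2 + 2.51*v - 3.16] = -36.12*v^2 + 12.36*v - 2.46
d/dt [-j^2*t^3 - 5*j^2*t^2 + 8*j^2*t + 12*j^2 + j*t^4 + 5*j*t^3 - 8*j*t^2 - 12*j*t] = j*(-3*j*t^2 - 10*j*t + 8*j + 4*t^3 + 15*t^2 - 16*t - 12)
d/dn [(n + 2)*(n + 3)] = 2*n + 5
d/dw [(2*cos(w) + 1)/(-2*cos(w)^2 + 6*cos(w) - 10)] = (-2*cos(w) - cos(2*w) + 12)*sin(w)/(2*(sin(w)^2 + 3*cos(w) - 6)^2)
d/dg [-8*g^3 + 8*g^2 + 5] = 8*g*(2 - 3*g)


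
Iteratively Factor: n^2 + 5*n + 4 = (n + 4)*(n + 1)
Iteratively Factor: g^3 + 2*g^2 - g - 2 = (g - 1)*(g^2 + 3*g + 2) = (g - 1)*(g + 2)*(g + 1)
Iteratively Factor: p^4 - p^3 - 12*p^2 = (p + 3)*(p^3 - 4*p^2) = (p - 4)*(p + 3)*(p^2) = p*(p - 4)*(p + 3)*(p)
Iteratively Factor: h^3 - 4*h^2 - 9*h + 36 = (h - 4)*(h^2 - 9) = (h - 4)*(h - 3)*(h + 3)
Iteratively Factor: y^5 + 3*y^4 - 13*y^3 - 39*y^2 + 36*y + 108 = (y + 2)*(y^4 + y^3 - 15*y^2 - 9*y + 54) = (y + 2)*(y + 3)*(y^3 - 2*y^2 - 9*y + 18) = (y - 3)*(y + 2)*(y + 3)*(y^2 + y - 6) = (y - 3)*(y - 2)*(y + 2)*(y + 3)*(y + 3)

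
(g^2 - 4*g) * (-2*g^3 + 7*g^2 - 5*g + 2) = -2*g^5 + 15*g^4 - 33*g^3 + 22*g^2 - 8*g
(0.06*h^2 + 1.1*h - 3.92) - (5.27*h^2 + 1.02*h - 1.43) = -5.21*h^2 + 0.0800000000000001*h - 2.49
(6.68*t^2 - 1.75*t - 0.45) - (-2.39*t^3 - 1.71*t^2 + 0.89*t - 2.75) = 2.39*t^3 + 8.39*t^2 - 2.64*t + 2.3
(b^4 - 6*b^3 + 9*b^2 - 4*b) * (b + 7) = b^5 + b^4 - 33*b^3 + 59*b^2 - 28*b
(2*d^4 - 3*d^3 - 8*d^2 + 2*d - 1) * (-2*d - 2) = -4*d^5 + 2*d^4 + 22*d^3 + 12*d^2 - 2*d + 2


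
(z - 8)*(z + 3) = z^2 - 5*z - 24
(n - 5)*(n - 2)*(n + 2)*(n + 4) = n^4 - n^3 - 24*n^2 + 4*n + 80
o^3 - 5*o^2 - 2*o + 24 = (o - 4)*(o - 3)*(o + 2)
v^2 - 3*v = v*(v - 3)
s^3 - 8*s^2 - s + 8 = (s - 8)*(s - 1)*(s + 1)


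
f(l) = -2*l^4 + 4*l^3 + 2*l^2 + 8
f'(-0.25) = -0.12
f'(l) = -8*l^3 + 12*l^2 + 4*l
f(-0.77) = 6.66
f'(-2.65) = 222.55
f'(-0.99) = 15.56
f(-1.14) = 1.30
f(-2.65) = -151.02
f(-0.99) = 4.16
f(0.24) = 8.16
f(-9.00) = -15868.00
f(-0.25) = 8.05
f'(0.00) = 0.00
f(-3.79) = -593.69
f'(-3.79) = 592.73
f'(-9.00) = 6768.00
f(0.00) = 8.00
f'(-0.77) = 7.69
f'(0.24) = 1.54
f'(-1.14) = 22.89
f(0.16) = 8.07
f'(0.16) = 0.91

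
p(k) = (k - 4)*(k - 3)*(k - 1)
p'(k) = (k - 4)*(k - 3) + (k - 4)*(k - 1) + (k - 3)*(k - 1)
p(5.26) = 12.13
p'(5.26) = 17.84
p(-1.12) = -44.72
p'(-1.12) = 40.68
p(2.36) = 1.43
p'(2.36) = -2.05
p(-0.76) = -31.50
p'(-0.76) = 32.89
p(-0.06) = -13.17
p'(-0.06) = 19.97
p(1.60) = 2.02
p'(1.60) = 1.08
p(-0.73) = -30.52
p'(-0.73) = 32.28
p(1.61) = 2.03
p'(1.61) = 1.02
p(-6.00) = -630.00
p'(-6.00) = 223.00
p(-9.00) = -1560.00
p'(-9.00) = 406.00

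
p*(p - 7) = p^2 - 7*p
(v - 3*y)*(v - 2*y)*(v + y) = v^3 - 4*v^2*y + v*y^2 + 6*y^3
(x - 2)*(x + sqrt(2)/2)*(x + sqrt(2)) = x^3 - 2*x^2 + 3*sqrt(2)*x^2/2 - 3*sqrt(2)*x + x - 2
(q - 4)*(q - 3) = q^2 - 7*q + 12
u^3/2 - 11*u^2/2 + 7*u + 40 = (u/2 + 1)*(u - 8)*(u - 5)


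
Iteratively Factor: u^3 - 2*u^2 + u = (u - 1)*(u^2 - u) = u*(u - 1)*(u - 1)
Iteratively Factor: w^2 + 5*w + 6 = (w + 3)*(w + 2)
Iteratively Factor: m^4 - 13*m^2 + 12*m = (m)*(m^3 - 13*m + 12) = m*(m + 4)*(m^2 - 4*m + 3) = m*(m - 1)*(m + 4)*(m - 3)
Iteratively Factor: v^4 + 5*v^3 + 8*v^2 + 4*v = (v)*(v^3 + 5*v^2 + 8*v + 4) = v*(v + 2)*(v^2 + 3*v + 2) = v*(v + 1)*(v + 2)*(v + 2)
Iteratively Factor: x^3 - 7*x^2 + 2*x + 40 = (x - 4)*(x^2 - 3*x - 10) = (x - 4)*(x + 2)*(x - 5)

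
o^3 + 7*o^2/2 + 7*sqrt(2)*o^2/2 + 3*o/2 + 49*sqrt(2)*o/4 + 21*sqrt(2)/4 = (o + 1/2)*(o + 3)*(o + 7*sqrt(2)/2)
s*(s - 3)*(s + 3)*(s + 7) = s^4 + 7*s^3 - 9*s^2 - 63*s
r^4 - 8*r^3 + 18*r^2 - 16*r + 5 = (r - 5)*(r - 1)^3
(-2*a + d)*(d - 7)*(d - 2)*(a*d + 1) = -2*a^2*d^3 + 18*a^2*d^2 - 28*a^2*d + a*d^4 - 9*a*d^3 + 12*a*d^2 + 18*a*d - 28*a + d^3 - 9*d^2 + 14*d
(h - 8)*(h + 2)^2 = h^3 - 4*h^2 - 28*h - 32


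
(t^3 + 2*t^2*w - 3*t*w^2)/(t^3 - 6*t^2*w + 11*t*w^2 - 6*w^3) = t*(t + 3*w)/(t^2 - 5*t*w + 6*w^2)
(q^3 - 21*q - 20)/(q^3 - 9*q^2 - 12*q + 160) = (q + 1)/(q - 8)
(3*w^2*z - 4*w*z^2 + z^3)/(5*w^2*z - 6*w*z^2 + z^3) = (-3*w + z)/(-5*w + z)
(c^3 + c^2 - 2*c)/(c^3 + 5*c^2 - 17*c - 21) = c*(c^2 + c - 2)/(c^3 + 5*c^2 - 17*c - 21)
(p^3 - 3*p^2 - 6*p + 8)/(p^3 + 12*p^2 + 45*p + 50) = (p^2 - 5*p + 4)/(p^2 + 10*p + 25)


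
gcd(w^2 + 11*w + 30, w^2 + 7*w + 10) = w + 5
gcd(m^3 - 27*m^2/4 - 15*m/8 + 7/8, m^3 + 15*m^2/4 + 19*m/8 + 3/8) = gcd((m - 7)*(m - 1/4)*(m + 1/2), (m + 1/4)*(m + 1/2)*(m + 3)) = m + 1/2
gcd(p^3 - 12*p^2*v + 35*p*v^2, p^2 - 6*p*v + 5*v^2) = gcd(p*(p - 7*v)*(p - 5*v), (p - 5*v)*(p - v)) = p - 5*v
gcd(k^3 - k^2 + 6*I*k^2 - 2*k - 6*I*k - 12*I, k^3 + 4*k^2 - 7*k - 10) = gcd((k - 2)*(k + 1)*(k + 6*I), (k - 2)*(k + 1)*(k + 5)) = k^2 - k - 2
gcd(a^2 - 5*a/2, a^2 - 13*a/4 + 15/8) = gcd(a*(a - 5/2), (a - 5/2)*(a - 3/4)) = a - 5/2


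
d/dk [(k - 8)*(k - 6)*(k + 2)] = 3*k^2 - 24*k + 20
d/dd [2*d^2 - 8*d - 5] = 4*d - 8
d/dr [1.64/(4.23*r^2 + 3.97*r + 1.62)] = (-13.8744*r - 6.5108)/(4.23*r^2 + 3.97*r + 1.62)^2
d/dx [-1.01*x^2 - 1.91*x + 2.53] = -2.02*x - 1.91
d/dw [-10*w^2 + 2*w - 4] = 2 - 20*w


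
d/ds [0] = 0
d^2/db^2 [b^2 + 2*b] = 2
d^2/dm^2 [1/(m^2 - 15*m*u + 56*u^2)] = 2*(-m^2 + 15*m*u - 56*u^2 + (2*m - 15*u)^2)/(m^2 - 15*m*u + 56*u^2)^3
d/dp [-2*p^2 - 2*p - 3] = -4*p - 2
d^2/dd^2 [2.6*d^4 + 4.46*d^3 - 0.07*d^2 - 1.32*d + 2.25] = 31.2*d^2 + 26.76*d - 0.14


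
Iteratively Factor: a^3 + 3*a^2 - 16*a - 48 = (a + 3)*(a^2 - 16) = (a + 3)*(a + 4)*(a - 4)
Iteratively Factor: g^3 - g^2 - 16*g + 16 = (g - 4)*(g^2 + 3*g - 4) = (g - 4)*(g + 4)*(g - 1)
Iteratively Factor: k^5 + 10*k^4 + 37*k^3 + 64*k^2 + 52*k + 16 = (k + 2)*(k^4 + 8*k^3 + 21*k^2 + 22*k + 8) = (k + 2)*(k + 4)*(k^3 + 4*k^2 + 5*k + 2) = (k + 1)*(k + 2)*(k + 4)*(k^2 + 3*k + 2) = (k + 1)^2*(k + 2)*(k + 4)*(k + 2)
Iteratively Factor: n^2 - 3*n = (n)*(n - 3)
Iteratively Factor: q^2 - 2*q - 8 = (q + 2)*(q - 4)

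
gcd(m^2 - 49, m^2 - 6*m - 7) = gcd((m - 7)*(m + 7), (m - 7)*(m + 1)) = m - 7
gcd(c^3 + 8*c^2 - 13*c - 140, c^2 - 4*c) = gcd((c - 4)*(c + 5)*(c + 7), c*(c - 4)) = c - 4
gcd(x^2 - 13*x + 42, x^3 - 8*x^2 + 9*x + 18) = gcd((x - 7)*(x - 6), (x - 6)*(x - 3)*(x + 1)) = x - 6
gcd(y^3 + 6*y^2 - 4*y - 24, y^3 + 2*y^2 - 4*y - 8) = y^2 - 4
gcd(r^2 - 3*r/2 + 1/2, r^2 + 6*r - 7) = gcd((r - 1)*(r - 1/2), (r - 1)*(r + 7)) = r - 1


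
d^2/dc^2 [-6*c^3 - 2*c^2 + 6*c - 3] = -36*c - 4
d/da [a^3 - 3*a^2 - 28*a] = 3*a^2 - 6*a - 28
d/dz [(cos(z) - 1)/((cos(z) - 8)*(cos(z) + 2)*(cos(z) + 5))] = 2*(cos(z)^3 - 2*cos(z)^2 + cos(z) + 63)*sin(z)/((cos(z) - 8)^2*(cos(z) + 2)^2*(cos(z) + 5)^2)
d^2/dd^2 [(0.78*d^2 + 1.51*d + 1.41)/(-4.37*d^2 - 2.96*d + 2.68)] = (-37.493726*d^3 - 216.370062*d^2 - 215.538888*d - 92.896024)/(83.453453*d^6 + 169.580472*d^5 - 38.6745*d^4 - 182.06368*d^3 + 23.718*d^2 + 63.779712*d - 19.248832)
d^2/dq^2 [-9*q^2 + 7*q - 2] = -18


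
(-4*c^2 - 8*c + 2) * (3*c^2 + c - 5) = -12*c^4 - 28*c^3 + 18*c^2 + 42*c - 10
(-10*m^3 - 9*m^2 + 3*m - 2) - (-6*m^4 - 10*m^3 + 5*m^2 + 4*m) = 6*m^4 - 14*m^2 - m - 2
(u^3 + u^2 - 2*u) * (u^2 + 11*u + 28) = u^5 + 12*u^4 + 37*u^3 + 6*u^2 - 56*u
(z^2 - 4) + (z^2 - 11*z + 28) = 2*z^2 - 11*z + 24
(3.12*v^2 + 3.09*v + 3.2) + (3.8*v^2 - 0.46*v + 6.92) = 6.92*v^2 + 2.63*v + 10.12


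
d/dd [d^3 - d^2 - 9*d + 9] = 3*d^2 - 2*d - 9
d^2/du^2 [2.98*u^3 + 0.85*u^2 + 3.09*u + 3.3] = 17.88*u + 1.7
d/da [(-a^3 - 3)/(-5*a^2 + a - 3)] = (3*a^2*(5*a^2 - a + 3) - (10*a - 1)*(a^3 + 3))/(5*a^2 - a + 3)^2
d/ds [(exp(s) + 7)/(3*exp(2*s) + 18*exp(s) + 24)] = (-2*(exp(s) + 3)*(exp(s) + 7) + exp(2*s) + 6*exp(s) + 8)*exp(s)/(3*(exp(2*s) + 6*exp(s) + 8)^2)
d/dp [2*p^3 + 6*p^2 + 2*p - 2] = 6*p^2 + 12*p + 2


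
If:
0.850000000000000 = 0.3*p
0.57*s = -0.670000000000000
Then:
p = 2.83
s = -1.18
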